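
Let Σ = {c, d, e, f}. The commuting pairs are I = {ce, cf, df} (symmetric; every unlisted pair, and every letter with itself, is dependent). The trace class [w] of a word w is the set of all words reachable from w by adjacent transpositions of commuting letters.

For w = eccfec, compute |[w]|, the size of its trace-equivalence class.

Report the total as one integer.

20

#0=e has no predecessor
#1=c has no predecessor
#2=c depends on [1:c]
#3=f depends on [0:e]
#4=e depends on [3:f]
#5=c depends on [2:c]
sources: [0:e, 1:c]
N(rest) = Σ N(rest − s) over sources s of rest; N(one piece) = 1:
  size 1 → [4]=1  [5]=1
  size 2 → [2,5]=1  [3,4]=1  [4,5]=2
  size 3 → [0,3,4]=1  [1,2,5]=1  [2,4,5]=3  [3,4,5]=3
  size 4 → [0,3,4,5]=4  [1,2,4,5]=4  [2,3,4,5]=6
  first=0(e) contributes 10
  first=1(c) contributes 10
|[w]| = 20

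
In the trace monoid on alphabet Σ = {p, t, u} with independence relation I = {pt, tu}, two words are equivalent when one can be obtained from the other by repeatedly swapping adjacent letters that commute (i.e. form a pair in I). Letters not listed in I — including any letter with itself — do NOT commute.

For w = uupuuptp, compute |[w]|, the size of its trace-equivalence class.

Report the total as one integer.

8

0(u) covers ∅
1(u) covers 0:u
2(p) covers 1:u
3(u) covers 2:p
4(u) covers 3:u
5(p) covers 4:u
6(t) covers ∅
7(p) covers 5:p
floor of heap: 0:u, 6:t
completions by unplaced set U, small U first (add the entries for U minus each lowest piece of U):
  |U|=1: {6}:1  {7}:1
  |U|=2: {5,7}:1  {6,7}:2
  |U|=3: {4,5,7}:1  {5,6,7}:3
  |U|=4: {3,4,5,7}:1  {4,5,6,7}:4
  |U|=5: {2,3,4,5,7}:1  {3,4,5,6,7}:5
  |U|=6: {1,2,3,4,5,7}:1  {2,3,4,5,6,7}:6
  start at 0(u): 7
  start at 6(t): 1
sum over floor = 8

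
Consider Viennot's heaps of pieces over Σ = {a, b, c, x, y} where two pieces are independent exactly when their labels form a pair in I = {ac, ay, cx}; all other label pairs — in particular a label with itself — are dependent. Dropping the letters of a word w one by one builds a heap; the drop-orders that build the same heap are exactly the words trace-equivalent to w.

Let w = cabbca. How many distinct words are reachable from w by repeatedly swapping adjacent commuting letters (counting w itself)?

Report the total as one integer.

4

0(c) covers ∅
1(a) covers ∅
2(b) covers 0:c, 1:a
3(b) covers 2:b
4(c) covers 3:b
5(a) covers 3:b
floor of heap: 0:c, 1:a
completions by unplaced set U, small U first (add the entries for U minus each lowest piece of U):
  |U|=1: {4}:1  {5}:1
  |U|=2: {4,5}:2
  |U|=3: {3,4,5}:2
  |U|=4: {2,3,4,5}:2
  start at 0(c): 2
  start at 1(a): 2
sum over floor = 4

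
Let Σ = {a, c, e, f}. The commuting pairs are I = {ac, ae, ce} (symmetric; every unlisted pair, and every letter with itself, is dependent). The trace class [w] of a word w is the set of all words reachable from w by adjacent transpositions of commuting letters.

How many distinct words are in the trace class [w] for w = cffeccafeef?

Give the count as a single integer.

12

drop 0:c onto floor
drop 1:f onto {0:c}
drop 2:f onto {1:f}
drop 3:e onto {2:f}
drop 4:c onto {2:f}
drop 5:c onto {4:c}
drop 6:a onto {2:f}
drop 7:f onto {3:e, 5:c, 6:a}
drop 8:e onto {7:f}
drop 9:e onto {8:e}
drop 10:f onto {9:e}
ground layer = {0:c}
drop-orders for the pieces not yet dropped (sum over which currently-grounded one goes next):
  1 to go: {10} 1
  2 to go: {9,10} 1
  3 to go: {8,9,10} 1
  4 to go: {7,8,9,10} 1
  5 to go: {3,7,8,9,10} 1  {5,7,8,9,10} 1  {6,7,8,9,10} 1
  6 to go: {3,5,7,8,9,10} 2  {3,6,7,8,9,10} 2  {4,5,7,8,9,10} 1  {5,6,7,8,9,10} 2
  7 to go: {3,4,5,7,8,9,10} 3  {3,5,6,7,8,9,10} 6  {4,5,6,7,8,9,10} 3
  8 to go: {3,4,5,6,7,8,9,10} 12
  9 to go: {2,3,4,5,6,7,8,9,10} 12
  if 0:c drops first: 12 orders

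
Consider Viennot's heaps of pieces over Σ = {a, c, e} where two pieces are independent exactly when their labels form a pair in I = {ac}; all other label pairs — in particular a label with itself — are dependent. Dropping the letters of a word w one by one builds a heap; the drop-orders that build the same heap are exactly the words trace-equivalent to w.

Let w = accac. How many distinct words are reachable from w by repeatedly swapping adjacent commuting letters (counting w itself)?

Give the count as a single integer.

10

piece 0:a — minimal
piece 1:c — minimal
piece 2:c rests on {1:c}
piece 3:a rests on {0:a}
piece 4:c rests on {2:c}
minimal pieces: {0:a, 1:c}
ways to finish when only these pieces remain (= sum over removing one remaining piece with nothing left below it):
  1 left: {3}→1  {4}→1
  2 left: {0,3}→1  {2,4}→1  {3,4}→2
  3 left: {0,3,4}→3  {1,2,4}→1  {2,3,4}→3
  placing 0:a first → 4 extensions
  placing 1:c first → 6 extensions
total linear extensions = 10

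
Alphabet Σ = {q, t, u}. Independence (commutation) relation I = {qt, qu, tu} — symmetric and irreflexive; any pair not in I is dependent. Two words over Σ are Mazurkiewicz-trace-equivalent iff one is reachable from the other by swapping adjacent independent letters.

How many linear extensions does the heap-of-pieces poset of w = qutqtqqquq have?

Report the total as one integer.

1260

0(q) covers ∅
1(u) covers ∅
2(t) covers ∅
3(q) covers 0:q
4(t) covers 2:t
5(q) covers 3:q
6(q) covers 5:q
7(q) covers 6:q
8(u) covers 1:u
9(q) covers 7:q
floor of heap: 0:q, 1:u, 2:t
completions by unplaced set U, small U first (add the entries for U minus each lowest piece of U):
  |U|=1: {4}:1  {8}:1  {9}:1
  |U|=2: {1,8}:1  {2,4}:1  {4,8}:2  {4,9}:2  {7,9}:1  {8,9}:2
  |U|=3: {1,4,8}:3  {1,8,9}:3  {2,4,8}:3  {2,4,9}:3  {4,7,9}:3  {4,8,9}:6  {6,7,9}:1  {7,8,9}:3
  |U|=4: {1,2,4,8}:6  {1,4,8,9}:12  {1,7,8,9}:6  {2,4,7,9}:6  {2,4,8,9}:12  {4,6,7,9}:4  {4,7,8,9}:12  {5,6,7,9}:1  {6,7,8,9}:4
  |U|=5: {1,2,4,8,9}:30  {1,4,7,8,9}:30  {1,6,7,8,9}:10  {2,4,6,7,9}:10  {2,4,7,8,9}:30  {3,5,6,7,9}:1  {4,5,6,7,9}:5  {4,6,7,8,9}:20  {5,6,7,8,9}:5
  |U|=6: {0,3,5,6,7,9}:1  {1,2,4,7,8,9}:90  {1,4,6,7,8,9}:60  {1,5,6,7,8,9}:15  {2,4,5,6,7,9}:15  {2,4,6,7,8,9}:60  {3,4,5,6,7,9}:6  {3,5,6,7,8,9}:6  {4,5,6,7,8,9}:30
  |U|=7: {0,3,4,5,6,7,9}:7  {0,3,5,6,7,8,9}:7  {1,2,4,6,7,8,9}:210  {1,3,5,6,7,8,9}:21  {1,4,5,6,7,8,9}:105  {2,3,4,5,6,7,9}:21  {2,4,5,6,7,8,9}:105  {3,4,5,6,7,8,9}:42
  |U|=8: {0,1,3,5,6,7,8,9}:28  {0,2,3,4,5,6,7,9}:28  {0,3,4,5,6,7,8,9}:56  {1,2,4,5,6,7,8,9}:420  {1,3,4,5,6,7,8,9}:168  {2,3,4,5,6,7,8,9}:168
  start at 0(q): 756
  start at 1(u): 252
  start at 2(t): 252
sum over floor = 1260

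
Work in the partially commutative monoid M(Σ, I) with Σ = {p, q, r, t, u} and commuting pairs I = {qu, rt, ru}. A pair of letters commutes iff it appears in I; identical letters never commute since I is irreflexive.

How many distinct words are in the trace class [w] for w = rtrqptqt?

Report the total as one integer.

3

#0=r has no predecessor
#1=t has no predecessor
#2=r depends on [0:r]
#3=q depends on [1:t, 2:r]
#4=p depends on [3:q]
#5=t depends on [4:p]
#6=q depends on [5:t]
#7=t depends on [6:q]
sources: [0:r, 1:t]
N(rest) = Σ N(rest − s) over sources s of rest; N(one piece) = 1:
  size 1 → [7]=1
  size 2 → [6,7]=1
  size 3 → [5,6,7]=1
  size 4 → [4,5,6,7]=1
  size 5 → [3,4,5,6,7]=1
  size 6 → [1,3,4,5,6,7]=1  [2,3,4,5,6,7]=1
  first=0(r) contributes 2
  first=1(t) contributes 1
|[w]| = 3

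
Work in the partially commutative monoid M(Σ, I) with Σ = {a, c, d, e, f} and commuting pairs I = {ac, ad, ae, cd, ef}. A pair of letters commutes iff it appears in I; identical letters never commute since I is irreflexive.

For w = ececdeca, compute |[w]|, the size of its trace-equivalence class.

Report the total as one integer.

piece 0:e — minimal
piece 1:c rests on {0:e}
piece 2:e rests on {1:c}
piece 3:c rests on {2:e}
piece 4:d rests on {2:e}
piece 5:e rests on {3:c, 4:d}
piece 6:c rests on {5:e}
piece 7:a — minimal
minimal pieces: {0:e, 7:a}
ways to finish when only these pieces remain (= sum over removing one remaining piece with nothing left below it):
  1 left: {6}→1  {7}→1
  2 left: {5,6}→1  {6,7}→2
  3 left: {3,5,6}→1  {4,5,6}→1  {5,6,7}→3
  4 left: {3,4,5,6}→2  {3,5,6,7}→4  {4,5,6,7}→4
  5 left: {2,3,4,5,6}→2  {3,4,5,6,7}→10
  6 left: {1,2,3,4,5,6}→2  {2,3,4,5,6,7}→12
  placing 0:e first → 14 extensions
  placing 7:a first → 2 extensions
total linear extensions = 16

16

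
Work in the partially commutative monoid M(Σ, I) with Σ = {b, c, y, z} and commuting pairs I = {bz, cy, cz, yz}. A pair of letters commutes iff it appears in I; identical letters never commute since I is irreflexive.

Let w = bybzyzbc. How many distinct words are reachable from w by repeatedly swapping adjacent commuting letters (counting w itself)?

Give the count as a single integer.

#0=b has no predecessor
#1=y depends on [0:b]
#2=b depends on [1:y]
#3=z has no predecessor
#4=y depends on [2:b]
#5=z depends on [3:z]
#6=b depends on [4:y]
#7=c depends on [6:b]
sources: [0:b, 3:z]
N(rest) = Σ N(rest − s) over sources s of rest; N(one piece) = 1:
  size 1 → [5]=1  [7]=1
  size 2 → [3,5]=1  [5,7]=2  [6,7]=1
  size 3 → [3,5,7]=3  [4,6,7]=1  [5,6,7]=3
  size 4 → [2,4,6,7]=1  [3,5,6,7]=6  [4,5,6,7]=4
  size 5 → [1,2,4,6,7]=1  [2,4,5,6,7]=5  [3,4,5,6,7]=10
  size 6 → [0,1,2,4,6,7]=1  [1,2,4,5,6,7]=6  [2,3,4,5,6,7]=15
  first=0(b) contributes 21
  first=3(z) contributes 7
|[w]| = 28

28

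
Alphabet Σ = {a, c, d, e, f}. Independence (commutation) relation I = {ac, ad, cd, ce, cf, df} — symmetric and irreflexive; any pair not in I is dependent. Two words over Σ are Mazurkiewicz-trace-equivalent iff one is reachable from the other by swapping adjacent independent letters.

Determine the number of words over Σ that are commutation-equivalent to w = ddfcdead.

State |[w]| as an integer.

0(d) covers ∅
1(d) covers 0:d
2(f) covers ∅
3(c) covers ∅
4(d) covers 1:d
5(e) covers 2:f, 4:d
6(a) covers 5:e
7(d) covers 5:e
floor of heap: 0:d, 2:f, 3:c
completions by unplaced set U, small U first (add the entries for U minus each lowest piece of U):
  |U|=1: {3}:1  {6}:1  {7}:1
  |U|=2: {3,6}:2  {3,7}:2  {6,7}:2
  |U|=3: {3,6,7}:6  {5,6,7}:2
  |U|=4: {2,5,6,7}:2  {3,5,6,7}:8  {4,5,6,7}:2
  |U|=5: {1,4,5,6,7}:2  {2,3,5,6,7}:10  {2,4,5,6,7}:4  {3,4,5,6,7}:10
  |U|=6: {0,1,4,5,6,7}:2  {1,2,4,5,6,7}:6  {1,3,4,5,6,7}:12  {2,3,4,5,6,7}:24
  start at 0(d): 42
  start at 2(f): 14
  start at 3(c): 8
sum over floor = 64

64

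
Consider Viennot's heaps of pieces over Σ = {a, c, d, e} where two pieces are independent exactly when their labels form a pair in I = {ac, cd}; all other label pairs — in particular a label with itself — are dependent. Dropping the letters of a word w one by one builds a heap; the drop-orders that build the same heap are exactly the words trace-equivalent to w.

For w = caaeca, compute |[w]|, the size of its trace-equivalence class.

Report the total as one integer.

6

0(c) covers ∅
1(a) covers ∅
2(a) covers 1:a
3(e) covers 0:c, 2:a
4(c) covers 3:e
5(a) covers 3:e
floor of heap: 0:c, 1:a
completions by unplaced set U, small U first (add the entries for U minus each lowest piece of U):
  |U|=1: {4}:1  {5}:1
  |U|=2: {4,5}:2
  |U|=3: {3,4,5}:2
  |U|=4: {0,3,4,5}:2  {2,3,4,5}:2
  start at 0(c): 2
  start at 1(a): 4
sum over floor = 6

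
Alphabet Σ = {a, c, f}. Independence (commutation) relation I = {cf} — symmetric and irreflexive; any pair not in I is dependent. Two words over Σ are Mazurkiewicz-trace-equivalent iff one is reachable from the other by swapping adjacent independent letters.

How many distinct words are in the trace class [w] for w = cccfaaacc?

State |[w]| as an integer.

0(c) covers ∅
1(c) covers 0:c
2(c) covers 1:c
3(f) covers ∅
4(a) covers 2:c, 3:f
5(a) covers 4:a
6(a) covers 5:a
7(c) covers 6:a
8(c) covers 7:c
floor of heap: 0:c, 3:f
completions by unplaced set U, small U first (add the entries for U minus each lowest piece of U):
  |U|=1: {8}:1
  |U|=2: {7,8}:1
  |U|=3: {6,7,8}:1
  |U|=4: {5,6,7,8}:1
  |U|=5: {4,5,6,7,8}:1
  |U|=6: {2,4,5,6,7,8}:1  {3,4,5,6,7,8}:1
  |U|=7: {1,2,4,5,6,7,8}:1  {2,3,4,5,6,7,8}:2
  start at 0(c): 3
  start at 3(f): 1
sum over floor = 4

4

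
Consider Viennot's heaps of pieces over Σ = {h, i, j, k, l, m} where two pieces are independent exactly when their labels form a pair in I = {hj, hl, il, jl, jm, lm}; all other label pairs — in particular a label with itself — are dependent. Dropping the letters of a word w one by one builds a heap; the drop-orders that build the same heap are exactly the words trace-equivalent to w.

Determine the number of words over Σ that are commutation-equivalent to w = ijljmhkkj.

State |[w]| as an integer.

36

drop 0:i onto floor
drop 1:j onto {0:i}
drop 2:l onto floor
drop 3:j onto {1:j}
drop 4:m onto {0:i}
drop 5:h onto {4:m}
drop 6:k onto {2:l, 3:j, 5:h}
drop 7:k onto {6:k}
drop 8:j onto {7:k}
ground layer = {0:i, 2:l}
drop-orders for the pieces not yet dropped (sum over which currently-grounded one goes next):
  1 to go: {8} 1
  2 to go: {7,8} 1
  3 to go: {6,7,8} 1
  4 to go: {2,6,7,8} 1  {3,6,7,8} 1  {5,6,7,8} 1
  5 to go: {1,3,6,7,8} 1  {2,3,6,7,8} 2  {2,5,6,7,8} 2  {3,5,6,7,8} 2  {4,5,6,7,8} 1
  6 to go: {1,2,3,6,7,8} 3  {1,3,5,6,7,8} 3  {2,3,5,6,7,8} 6  {2,4,5,6,7,8} 3  {3,4,5,6,7,8} 3
  7 to go: {1,2,3,5,6,7,8} 12  {1,3,4,5,6,7,8} 6  {2,3,4,5,6,7,8} 12
  if 0:i drops first: 30 orders
  if 2:l drops first: 6 orders
heap linearizations: 36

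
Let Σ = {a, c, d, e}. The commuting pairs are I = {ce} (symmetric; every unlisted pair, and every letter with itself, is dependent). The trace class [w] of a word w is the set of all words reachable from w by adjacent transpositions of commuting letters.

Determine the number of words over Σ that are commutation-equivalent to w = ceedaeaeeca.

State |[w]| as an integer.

#0=c has no predecessor
#1=e has no predecessor
#2=e depends on [1:e]
#3=d depends on [0:c, 2:e]
#4=a depends on [3:d]
#5=e depends on [4:a]
#6=a depends on [5:e]
#7=e depends on [6:a]
#8=e depends on [7:e]
#9=c depends on [6:a]
#10=a depends on [8:e, 9:c]
sources: [0:c, 1:e]
N(rest) = Σ N(rest − s) over sources s of rest; N(one piece) = 1:
  size 1 → [10]=1
  size 2 → [8,10]=1  [9,10]=1
  size 3 → [7,8,10]=1  [8,9,10]=2
  size 4 → [7,8,9,10]=3
  size 5 → [6,7,8,9,10]=3
  size 6 → [5,6,7,8,9,10]=3
  size 7 → [4,5,6,7,8,9,10]=3
  size 8 → [3,4,5,6,7,8,9,10]=3
  size 9 → [0,3,4,5,6,7,8,9,10]=3  [2,3,4,5,6,7,8,9,10]=3
  first=0(c) contributes 3
  first=1(e) contributes 6
|[w]| = 9

9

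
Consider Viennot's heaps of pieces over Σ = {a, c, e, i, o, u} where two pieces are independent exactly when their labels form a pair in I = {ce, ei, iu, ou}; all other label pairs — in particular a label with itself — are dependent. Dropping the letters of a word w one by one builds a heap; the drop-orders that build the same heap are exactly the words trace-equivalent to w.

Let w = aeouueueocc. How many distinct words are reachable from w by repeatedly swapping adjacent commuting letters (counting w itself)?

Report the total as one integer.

3

drop 0:a onto floor
drop 1:e onto {0:a}
drop 2:o onto {1:e}
drop 3:u onto {1:e}
drop 4:u onto {3:u}
drop 5:e onto {2:o, 4:u}
drop 6:u onto {5:e}
drop 7:e onto {6:u}
drop 8:o onto {7:e}
drop 9:c onto {8:o}
drop 10:c onto {9:c}
ground layer = {0:a}
drop-orders for the pieces not yet dropped (sum over which currently-grounded one goes next):
  1 to go: {10} 1
  2 to go: {9,10} 1
  3 to go: {8,9,10} 1
  4 to go: {7,8,9,10} 1
  5 to go: {6,7,8,9,10} 1
  6 to go: {5,6,7,8,9,10} 1
  7 to go: {2,5,6,7,8,9,10} 1  {4,5,6,7,8,9,10} 1
  8 to go: {2,4,5,6,7,8,9,10} 2  {3,4,5,6,7,8,9,10} 1
  9 to go: {2,3,4,5,6,7,8,9,10} 3
  if 0:a drops first: 3 orders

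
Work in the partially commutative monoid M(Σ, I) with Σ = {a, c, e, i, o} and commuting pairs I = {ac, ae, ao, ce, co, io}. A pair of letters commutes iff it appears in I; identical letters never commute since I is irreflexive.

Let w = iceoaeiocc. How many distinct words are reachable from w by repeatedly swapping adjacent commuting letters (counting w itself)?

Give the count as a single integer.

#0=i has no predecessor
#1=c depends on [0:i]
#2=e depends on [0:i]
#3=o depends on [2:e]
#4=a depends on [0:i]
#5=e depends on [3:o]
#6=i depends on [1:c, 4:a, 5:e]
#7=o depends on [5:e]
#8=c depends on [6:i]
#9=c depends on [8:c]
sources: [0:i]
N(rest) = Σ N(rest − s) over sources s of rest; N(one piece) = 1:
  size 1 → [7]=1  [9]=1
  size 2 → [7,9]=2  [8,9]=1
  size 3 → [6,8,9]=1  [7,8,9]=3
  size 4 → [1,6,8,9]=1  [4,6,8,9]=1  [6,7,8,9]=4
  size 5 → [1,4,6,8,9]=2  [1,6,7,8,9]=5  [4,6,7,8,9]=5  [5,6,7,8,9]=4
  size 6 → [1,4,6,7,8,9]=12  [1,5,6,7,8,9]=9  [3,5,6,7,8,9]=4  [4,5,6,7,8,9]=9
  size 7 → [1,3,5,6,7,8,9]=13  [1,4,5,6,7,8,9]=30  [2,3,5,6,7,8,9]=4  [3,4,5,6,7,8,9]=13
  size 8 → [1,2,3,5,6,7,8,9]=17  [1,3,4,5,6,7,8,9]=56  [2,3,4,5,6,7,8,9]=17
  first=0(i) contributes 90

90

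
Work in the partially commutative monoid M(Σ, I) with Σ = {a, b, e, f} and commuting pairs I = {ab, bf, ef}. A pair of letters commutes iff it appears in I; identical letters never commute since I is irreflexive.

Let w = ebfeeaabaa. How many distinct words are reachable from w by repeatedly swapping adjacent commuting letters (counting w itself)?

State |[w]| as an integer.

26

#0=e has no predecessor
#1=b depends on [0:e]
#2=f has no predecessor
#3=e depends on [1:b]
#4=e depends on [3:e]
#5=a depends on [2:f, 4:e]
#6=a depends on [5:a]
#7=b depends on [4:e]
#8=a depends on [6:a]
#9=a depends on [8:a]
sources: [0:e, 2:f]
N(rest) = Σ N(rest − s) over sources s of rest; N(one piece) = 1:
  size 1 → [7]=1  [9]=1
  size 2 → [7,9]=2  [8,9]=1
  size 3 → [6,8,9]=1  [7,8,9]=3
  size 4 → [5,6,8,9]=1  [6,7,8,9]=4
  size 5 → [2,5,6,8,9]=1  [5,6,7,8,9]=5
  size 6 → [2,5,6,7,8,9]=6  [4,5,6,7,8,9]=5
  size 7 → [2,4,5,6,7,8,9]=11  [3,4,5,6,7,8,9]=5
  size 8 → [1,3,4,5,6,7,8,9]=5  [2,3,4,5,6,7,8,9]=16
  first=0(e) contributes 21
  first=2(f) contributes 5
|[w]| = 26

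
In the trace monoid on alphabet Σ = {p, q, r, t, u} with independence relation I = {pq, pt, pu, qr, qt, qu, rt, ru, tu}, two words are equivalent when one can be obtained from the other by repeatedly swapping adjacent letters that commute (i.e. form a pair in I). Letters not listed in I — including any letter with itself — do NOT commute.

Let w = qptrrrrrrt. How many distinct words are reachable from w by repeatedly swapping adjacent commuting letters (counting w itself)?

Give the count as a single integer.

drop 0:q onto floor
drop 1:p onto floor
drop 2:t onto floor
drop 3:r onto {1:p}
drop 4:r onto {3:r}
drop 5:r onto {4:r}
drop 6:r onto {5:r}
drop 7:r onto {6:r}
drop 8:r onto {7:r}
drop 9:t onto {2:t}
ground layer = {0:q, 1:p, 2:t}
drop-orders for the pieces not yet dropped (sum over which currently-grounded one goes next):
  1 to go: {0} 1  {8} 1  {9} 1
  2 to go: {0,8} 2  {0,9} 2  {2,9} 1  {7,8} 1  {8,9} 2
  3 to go: {0,2,9} 3  {0,7,8} 3  {0,8,9} 6  {2,8,9} 3  {6,7,8} 1  {7,8,9} 3
  4 to go: {0,2,8,9} 12  {0,6,7,8} 4  {0,7,8,9} 12  {2,7,8,9} 6  {5,6,7,8} 1  {6,7,8,9} 4
  5 to go: {0,2,7,8,9} 30  {0,5,6,7,8} 5  {0,6,7,8,9} 20  {2,6,7,8,9} 10  {4,5,6,7,8} 1  {5,6,7,8,9} 5
  6 to go: {0,2,6,7,8,9} 60  {0,4,5,6,7,8} 6  {0,5,6,7,8,9} 30  {2,5,6,7,8,9} 15  {3,4,5,6,7,8} 1  {4,5,6,7,8,9} 6
  7 to go: {0,2,5,6,7,8,9} 105  {0,3,4,5,6,7,8} 7  {0,4,5,6,7,8,9} 42  {1,3,4,5,6,7,8} 1  {2,4,5,6,7,8,9} 21  {3,4,5,6,7,8,9} 7
  8 to go: {0,1,3,4,5,6,7,8} 8  {0,2,4,5,6,7,8,9} 168  {0,3,4,5,6,7,8,9} 56  {1,3,4,5,6,7,8,9} 8  {2,3,4,5,6,7,8,9} 28
  if 0:q drops first: 36 orders
  if 1:p drops first: 252 orders
  if 2:t drops first: 72 orders
heap linearizations: 360

360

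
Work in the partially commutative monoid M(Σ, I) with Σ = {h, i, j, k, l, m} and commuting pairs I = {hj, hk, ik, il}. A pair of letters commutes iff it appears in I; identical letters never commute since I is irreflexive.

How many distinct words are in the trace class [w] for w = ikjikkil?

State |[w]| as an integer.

20

#0=i has no predecessor
#1=k has no predecessor
#2=j depends on [0:i, 1:k]
#3=i depends on [2:j]
#4=k depends on [2:j]
#5=k depends on [4:k]
#6=i depends on [3:i]
#7=l depends on [5:k]
sources: [0:i, 1:k]
N(rest) = Σ N(rest − s) over sources s of rest; N(one piece) = 1:
  size 1 → [6]=1  [7]=1
  size 2 → [3,6]=1  [5,7]=1  [6,7]=2
  size 3 → [3,6,7]=3  [4,5,7]=1  [5,6,7]=3
  size 4 → [3,5,6,7]=6  [4,5,6,7]=4
  size 5 → [3,4,5,6,7]=10
  size 6 → [2,3,4,5,6,7]=10
  first=0(i) contributes 10
  first=1(k) contributes 10
|[w]| = 20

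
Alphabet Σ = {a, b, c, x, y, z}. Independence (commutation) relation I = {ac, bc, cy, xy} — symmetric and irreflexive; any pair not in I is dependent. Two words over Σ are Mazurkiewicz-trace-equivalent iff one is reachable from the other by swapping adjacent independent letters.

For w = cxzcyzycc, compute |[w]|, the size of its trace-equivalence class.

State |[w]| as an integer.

#0=c has no predecessor
#1=x depends on [0:c]
#2=z depends on [1:x]
#3=c depends on [2:z]
#4=y depends on [2:z]
#5=z depends on [3:c, 4:y]
#6=y depends on [5:z]
#7=c depends on [5:z]
#8=c depends on [7:c]
sources: [0:c]
N(rest) = Σ N(rest − s) over sources s of rest; N(one piece) = 1:
  size 1 → [6]=1  [8]=1
  size 2 → [6,8]=2  [7,8]=1
  size 3 → [6,7,8]=3
  size 4 → [5,6,7,8]=3
  size 5 → [3,5,6,7,8]=3  [4,5,6,7,8]=3
  size 6 → [3,4,5,6,7,8]=6
  size 7 → [2,3,4,5,6,7,8]=6
  first=0(c) contributes 6

6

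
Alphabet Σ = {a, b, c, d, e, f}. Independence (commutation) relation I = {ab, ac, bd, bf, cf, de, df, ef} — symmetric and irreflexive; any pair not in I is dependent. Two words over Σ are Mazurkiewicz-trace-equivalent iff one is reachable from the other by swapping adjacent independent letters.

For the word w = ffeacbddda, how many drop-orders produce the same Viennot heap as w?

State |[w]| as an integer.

0(f) covers ∅
1(f) covers 0:f
2(e) covers ∅
3(a) covers 1:f, 2:e
4(c) covers 2:e
5(b) covers 4:c
6(d) covers 3:a, 4:c
7(d) covers 6:d
8(d) covers 7:d
9(a) covers 8:d
floor of heap: 0:f, 2:e
completions by unplaced set U, small U first (add the entries for U minus each lowest piece of U):
  |U|=1: {5}:1  {9}:1
  |U|=2: {5,9}:2  {8,9}:1
  |U|=3: {5,8,9}:3  {7,8,9}:1
  |U|=4: {5,7,8,9}:4  {6,7,8,9}:1
  |U|=5: {3,6,7,8,9}:1  {5,6,7,8,9}:5
  |U|=6: {1,3,6,7,8,9}:1  {3,5,6,7,8,9}:6  {4,5,6,7,8,9}:5
  |U|=7: {0,1,3,6,7,8,9}:1  {1,3,5,6,7,8,9}:7  {3,4,5,6,7,8,9}:11
  |U|=8: {0,1,3,5,6,7,8,9}:8  {1,3,4,5,6,7,8,9}:18  {2,3,4,5,6,7,8,9}:11
  start at 0(f): 29
  start at 2(e): 26
sum over floor = 55

55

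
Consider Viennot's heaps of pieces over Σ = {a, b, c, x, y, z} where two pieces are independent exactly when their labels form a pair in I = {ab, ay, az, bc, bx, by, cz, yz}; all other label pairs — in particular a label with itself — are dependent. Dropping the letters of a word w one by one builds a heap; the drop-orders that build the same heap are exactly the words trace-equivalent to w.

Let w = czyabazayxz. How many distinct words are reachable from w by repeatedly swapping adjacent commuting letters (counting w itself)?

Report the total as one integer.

0(c) covers ∅
1(z) covers ∅
2(y) covers 0:c
3(a) covers 0:c
4(b) covers 1:z
5(a) covers 3:a
6(z) covers 4:b
7(a) covers 5:a
8(y) covers 2:y
9(x) covers 6:z, 7:a, 8:y
10(z) covers 9:x
floor of heap: 0:c, 1:z
completions by unplaced set U, small U first (add the entries for U minus each lowest piece of U):
  |U|=1: {10}:1
  |U|=2: {9,10}:1
  |U|=3: {6,9,10}:1  {7,9,10}:1  {8,9,10}:1
  |U|=4: {2,8,9,10}:1  {4,6,9,10}:1  {5,7,9,10}:1  {6,7,9,10}:2  {6,8,9,10}:2  {7,8,9,10}:2
  |U|=5: {1,4,6,9,10}:1  {2,6,8,9,10}:3  {2,7,8,9,10}:3  {3,5,7,9,10}:1  {4,6,7,9,10}:3  {4,6,8,9,10}:3  {5,6,7,9,10}:3  {5,7,8,9,10}:3  {6,7,8,9,10}:6
  |U|=6: {1,4,6,7,9,10}:4  {1,4,6,8,9,10}:4  {2,4,6,8,9,10}:6  {2,5,7,8,9,10}:6  {2,6,7,8,9,10}:12  {3,5,6,7,9,10}:4  {3,5,7,8,9,10}:4  {4,5,6,7,9,10}:6  {4,6,7,8,9,10}:12  {5,6,7,8,9,10}:12
  |U|=7: {1,2,4,6,8,9,10}:10  {1,4,5,6,7,9,10}:10  {1,4,6,7,8,9,10}:20  {2,3,5,7,8,9,10}:10  {2,4,6,7,8,9,10}:30  {2,5,6,7,8,9,10}:30  {3,4,5,6,7,9,10}:10  {3,5,6,7,8,9,10}:20  {4,5,6,7,8,9,10}:30
  |U|=8: {0,2,3,5,7,8,9,10}:10  {1,2,4,6,7,8,9,10}:60  {1,3,4,5,6,7,9,10}:20  {1,4,5,6,7,8,9,10}:60  {2,3,5,6,7,8,9,10}:60  {2,4,5,6,7,8,9,10}:90  {3,4,5,6,7,8,9,10}:60
  |U|=9: {0,2,3,5,6,7,8,9,10}:70  {1,2,4,5,6,7,8,9,10}:210  {1,3,4,5,6,7,8,9,10}:140  {2,3,4,5,6,7,8,9,10}:210
  start at 0(c): 560
  start at 1(z): 280
sum over floor = 840

840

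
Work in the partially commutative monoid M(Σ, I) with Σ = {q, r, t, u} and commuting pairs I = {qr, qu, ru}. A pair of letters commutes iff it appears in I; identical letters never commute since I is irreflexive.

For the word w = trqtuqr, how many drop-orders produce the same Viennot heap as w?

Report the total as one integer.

12

piece 0:t — minimal
piece 1:r rests on {0:t}
piece 2:q rests on {0:t}
piece 3:t rests on {1:r, 2:q}
piece 4:u rests on {3:t}
piece 5:q rests on {3:t}
piece 6:r rests on {3:t}
minimal pieces: {0:t}
ways to finish when only these pieces remain (= sum over removing one remaining piece with nothing left below it):
  1 left: {4}→1  {5}→1  {6}→1
  2 left: {4,5}→2  {4,6}→2  {5,6}→2
  3 left: {4,5,6}→6
  4 left: {3,4,5,6}→6
  5 left: {1,3,4,5,6}→6  {2,3,4,5,6}→6
  placing 0:t first → 12 extensions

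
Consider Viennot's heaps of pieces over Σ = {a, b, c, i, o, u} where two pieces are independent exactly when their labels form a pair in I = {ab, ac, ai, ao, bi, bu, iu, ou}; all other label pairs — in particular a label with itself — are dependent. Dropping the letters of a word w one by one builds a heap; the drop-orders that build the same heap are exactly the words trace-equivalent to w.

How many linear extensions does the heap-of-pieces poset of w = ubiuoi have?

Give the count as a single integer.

drop 0:u onto floor
drop 1:b onto floor
drop 2:i onto floor
drop 3:u onto {0:u}
drop 4:o onto {1:b, 2:i}
drop 5:i onto {4:o}
ground layer = {0:u, 1:b, 2:i}
drop-orders for the pieces not yet dropped (sum over which currently-grounded one goes next):
  1 to go: {3} 1  {5} 1
  2 to go: {0,3} 1  {3,5} 2  {4,5} 1
  3 to go: {0,3,5} 3  {1,4,5} 1  {2,4,5} 1  {3,4,5} 3
  4 to go: {0,3,4,5} 6  {1,2,4,5} 2  {1,3,4,5} 4  {2,3,4,5} 4
  if 0:u drops first: 10 orders
  if 1:b drops first: 10 orders
  if 2:i drops first: 10 orders
heap linearizations: 30

30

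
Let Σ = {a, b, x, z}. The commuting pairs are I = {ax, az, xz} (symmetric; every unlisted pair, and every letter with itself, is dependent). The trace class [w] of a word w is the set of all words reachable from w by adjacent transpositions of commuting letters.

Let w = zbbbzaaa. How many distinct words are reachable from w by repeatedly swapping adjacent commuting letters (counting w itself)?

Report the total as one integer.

0(z) covers ∅
1(b) covers 0:z
2(b) covers 1:b
3(b) covers 2:b
4(z) covers 3:b
5(a) covers 3:b
6(a) covers 5:a
7(a) covers 6:a
floor of heap: 0:z
completions by unplaced set U, small U first (add the entries for U minus each lowest piece of U):
  |U|=1: {4}:1  {7}:1
  |U|=2: {4,7}:2  {6,7}:1
  |U|=3: {4,6,7}:3  {5,6,7}:1
  |U|=4: {4,5,6,7}:4
  |U|=5: {3,4,5,6,7}:4
  |U|=6: {2,3,4,5,6,7}:4
  start at 0(z): 4

4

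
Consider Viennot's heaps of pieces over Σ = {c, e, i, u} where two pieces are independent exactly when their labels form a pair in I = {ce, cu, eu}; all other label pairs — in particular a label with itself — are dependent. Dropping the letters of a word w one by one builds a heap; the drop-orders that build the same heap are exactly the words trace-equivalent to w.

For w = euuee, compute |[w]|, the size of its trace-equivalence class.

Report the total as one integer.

piece 0:e — minimal
piece 1:u — minimal
piece 2:u rests on {1:u}
piece 3:e rests on {0:e}
piece 4:e rests on {3:e}
minimal pieces: {0:e, 1:u}
ways to finish when only these pieces remain (= sum over removing one remaining piece with nothing left below it):
  1 left: {2}→1  {4}→1
  2 left: {1,2}→1  {2,4}→2  {3,4}→1
  3 left: {0,3,4}→1  {1,2,4}→3  {2,3,4}→3
  placing 0:e first → 6 extensions
  placing 1:u first → 4 extensions
total linear extensions = 10

10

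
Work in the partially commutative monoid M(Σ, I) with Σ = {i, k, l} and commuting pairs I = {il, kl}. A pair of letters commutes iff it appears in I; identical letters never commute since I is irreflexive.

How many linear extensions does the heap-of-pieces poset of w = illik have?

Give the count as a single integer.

#0=i has no predecessor
#1=l has no predecessor
#2=l depends on [1:l]
#3=i depends on [0:i]
#4=k depends on [3:i]
sources: [0:i, 1:l]
N(rest) = Σ N(rest − s) over sources s of rest; N(one piece) = 1:
  size 1 → [2]=1  [4]=1
  size 2 → [1,2]=1  [2,4]=2  [3,4]=1
  size 3 → [0,3,4]=1  [1,2,4]=3  [2,3,4]=3
  first=0(i) contributes 6
  first=1(l) contributes 4
|[w]| = 10

10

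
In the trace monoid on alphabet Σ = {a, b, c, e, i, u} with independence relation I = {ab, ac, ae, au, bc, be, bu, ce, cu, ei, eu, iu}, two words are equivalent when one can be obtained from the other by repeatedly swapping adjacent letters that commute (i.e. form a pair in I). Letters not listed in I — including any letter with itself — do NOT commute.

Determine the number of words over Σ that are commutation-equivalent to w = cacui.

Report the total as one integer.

drop 0:c onto floor
drop 1:a onto floor
drop 2:c onto {0:c}
drop 3:u onto floor
drop 4:i onto {1:a, 2:c}
ground layer = {0:c, 1:a, 3:u}
drop-orders for the pieces not yet dropped (sum over which currently-grounded one goes next):
  1 to go: {3} 1  {4} 1
  2 to go: {1,4} 1  {2,4} 1  {3,4} 2
  3 to go: {0,2,4} 1  {1,2,4} 2  {1,3,4} 3  {2,3,4} 3
  if 0:c drops first: 8 orders
  if 1:a drops first: 4 orders
  if 3:u drops first: 3 orders
heap linearizations: 15

15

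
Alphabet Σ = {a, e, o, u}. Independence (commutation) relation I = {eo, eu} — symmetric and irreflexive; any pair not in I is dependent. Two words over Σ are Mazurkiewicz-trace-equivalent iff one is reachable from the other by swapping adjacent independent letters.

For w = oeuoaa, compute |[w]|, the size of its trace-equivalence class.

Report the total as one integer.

#0=o has no predecessor
#1=e has no predecessor
#2=u depends on [0:o]
#3=o depends on [2:u]
#4=a depends on [1:e, 3:o]
#5=a depends on [4:a]
sources: [0:o, 1:e]
N(rest) = Σ N(rest − s) over sources s of rest; N(one piece) = 1:
  size 1 → [5]=1
  size 2 → [4,5]=1
  size 3 → [1,4,5]=1  [3,4,5]=1
  size 4 → [1,3,4,5]=2  [2,3,4,5]=1
  first=0(o) contributes 3
  first=1(e) contributes 1
|[w]| = 4

4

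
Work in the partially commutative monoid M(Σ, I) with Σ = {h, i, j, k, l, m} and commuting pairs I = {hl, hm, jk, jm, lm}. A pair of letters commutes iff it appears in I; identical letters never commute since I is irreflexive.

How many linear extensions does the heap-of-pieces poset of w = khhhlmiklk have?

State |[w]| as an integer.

drop 0:k onto floor
drop 1:h onto {0:k}
drop 2:h onto {1:h}
drop 3:h onto {2:h}
drop 4:l onto {0:k}
drop 5:m onto {0:k}
drop 6:i onto {3:h, 4:l, 5:m}
drop 7:k onto {6:i}
drop 8:l onto {7:k}
drop 9:k onto {8:l}
ground layer = {0:k}
drop-orders for the pieces not yet dropped (sum over which currently-grounded one goes next):
  1 to go: {9} 1
  2 to go: {8,9} 1
  3 to go: {7,8,9} 1
  4 to go: {6,7,8,9} 1
  5 to go: {3,6,7,8,9} 1  {4,6,7,8,9} 1  {5,6,7,8,9} 1
  6 to go: {2,3,6,7,8,9} 1  {3,4,6,7,8,9} 2  {3,5,6,7,8,9} 2  {4,5,6,7,8,9} 2
  7 to go: {1,2,3,6,7,8,9} 1  {2,3,4,6,7,8,9} 3  {2,3,5,6,7,8,9} 3  {3,4,5,6,7,8,9} 6
  8 to go: {1,2,3,4,6,7,8,9} 4  {1,2,3,5,6,7,8,9} 4  {2,3,4,5,6,7,8,9} 12
  if 0:k drops first: 20 orders

20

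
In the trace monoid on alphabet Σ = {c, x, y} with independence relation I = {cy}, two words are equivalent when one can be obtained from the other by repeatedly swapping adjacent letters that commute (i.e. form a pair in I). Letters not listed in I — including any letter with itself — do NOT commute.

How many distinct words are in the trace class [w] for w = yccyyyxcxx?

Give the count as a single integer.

15

drop 0:y onto floor
drop 1:c onto floor
drop 2:c onto {1:c}
drop 3:y onto {0:y}
drop 4:y onto {3:y}
drop 5:y onto {4:y}
drop 6:x onto {2:c, 5:y}
drop 7:c onto {6:x}
drop 8:x onto {7:c}
drop 9:x onto {8:x}
ground layer = {0:y, 1:c}
drop-orders for the pieces not yet dropped (sum over which currently-grounded one goes next):
  1 to go: {9} 1
  2 to go: {8,9} 1
  3 to go: {7,8,9} 1
  4 to go: {6,7,8,9} 1
  5 to go: {2,6,7,8,9} 1  {5,6,7,8,9} 1
  6 to go: {1,2,6,7,8,9} 1  {2,5,6,7,8,9} 2  {4,5,6,7,8,9} 1
  7 to go: {1,2,5,6,7,8,9} 3  {2,4,5,6,7,8,9} 3  {3,4,5,6,7,8,9} 1
  8 to go: {0,3,4,5,6,7,8,9} 1  {1,2,4,5,6,7,8,9} 6  {2,3,4,5,6,7,8,9} 4
  if 0:y drops first: 10 orders
  if 1:c drops first: 5 orders
heap linearizations: 15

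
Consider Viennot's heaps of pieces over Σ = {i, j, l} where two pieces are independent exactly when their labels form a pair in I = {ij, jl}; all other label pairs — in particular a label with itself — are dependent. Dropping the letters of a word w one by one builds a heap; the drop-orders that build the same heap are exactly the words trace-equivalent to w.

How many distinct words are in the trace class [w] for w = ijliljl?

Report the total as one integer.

21

piece 0:i — minimal
piece 1:j — minimal
piece 2:l rests on {0:i}
piece 3:i rests on {2:l}
piece 4:l rests on {3:i}
piece 5:j rests on {1:j}
piece 6:l rests on {4:l}
minimal pieces: {0:i, 1:j}
ways to finish when only these pieces remain (= sum over removing one remaining piece with nothing left below it):
  1 left: {5}→1  {6}→1
  2 left: {1,5}→1  {4,6}→1  {5,6}→2
  3 left: {1,5,6}→3  {3,4,6}→1  {4,5,6}→3
  4 left: {1,4,5,6}→6  {2,3,4,6}→1  {3,4,5,6}→4
  5 left: {0,2,3,4,6}→1  {1,3,4,5,6}→10  {2,3,4,5,6}→5
  placing 0:i first → 15 extensions
  placing 1:j first → 6 extensions
total linear extensions = 21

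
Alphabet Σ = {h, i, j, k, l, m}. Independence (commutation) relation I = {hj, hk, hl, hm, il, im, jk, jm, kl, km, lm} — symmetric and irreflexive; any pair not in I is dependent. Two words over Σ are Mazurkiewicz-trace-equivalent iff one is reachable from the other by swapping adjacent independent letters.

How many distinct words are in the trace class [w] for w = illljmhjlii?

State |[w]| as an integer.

0(i) covers ∅
1(l) covers ∅
2(l) covers 1:l
3(l) covers 2:l
4(j) covers 0:i, 3:l
5(m) covers ∅
6(h) covers 0:i
7(j) covers 4:j
8(l) covers 7:j
9(i) covers 6:h, 7:j
10(i) covers 9:i
floor of heap: 0:i, 1:l, 5:m
completions by unplaced set U, small U first (add the entries for U minus each lowest piece of U):
  |U|=1: {5}:1  {8}:1  {10}:1
  |U|=2: {5,8}:2  {5,10}:2  {8,10}:2  {9,10}:1
  |U|=3: {5,8,10}:6  {5,9,10}:3  {6,9,10}:1  {8,9,10}:3
  |U|=4: {5,6,9,10}:4  {5,8,9,10}:12  {6,8,9,10}:4  {7,8,9,10}:3
  |U|=5: {4,7,8,9,10}:3  {5,6,8,9,10}:20  {5,7,8,9,10}:15  {6,7,8,9,10}:7
  |U|=6: {3,4,7,8,9,10}:3  {4,5,7,8,9,10}:18  {4,6,7,8,9,10}:10  {5,6,7,8,9,10}:42
  |U|=7: {0,4,6,7,8,9,10}:10  {2,3,4,7,8,9,10}:3  {3,4,5,7,8,9,10}:21  {3,4,6,7,8,9,10}:13  {4,5,6,7,8,9,10}:70
  |U|=8: {0,3,4,6,7,8,9,10}:23  {0,4,5,6,7,8,9,10}:80  {1,2,3,4,7,8,9,10}:3  {2,3,4,5,7,8,9,10}:24  {2,3,4,6,7,8,9,10}:16  {3,4,5,6,7,8,9,10}:104
  |U|=9: {0,2,3,4,6,7,8,9,10}:39  {0,3,4,5,6,7,8,9,10}:207  {1,2,3,4,5,7,8,9,10}:27  {1,2,3,4,6,7,8,9,10}:19  {2,3,4,5,6,7,8,9,10}:144
  start at 0(i): 190
  start at 1(l): 390
  start at 5(m): 58
sum over floor = 638

638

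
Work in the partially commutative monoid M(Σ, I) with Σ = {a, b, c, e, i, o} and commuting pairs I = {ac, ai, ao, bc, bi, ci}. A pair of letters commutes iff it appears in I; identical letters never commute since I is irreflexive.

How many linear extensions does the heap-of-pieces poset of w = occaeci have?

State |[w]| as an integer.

drop 0:o onto floor
drop 1:c onto {0:o}
drop 2:c onto {1:c}
drop 3:a onto floor
drop 4:e onto {2:c, 3:a}
drop 5:c onto {4:e}
drop 6:i onto {4:e}
ground layer = {0:o, 3:a}
drop-orders for the pieces not yet dropped (sum over which currently-grounded one goes next):
  1 to go: {5} 1  {6} 1
  2 to go: {5,6} 2
  3 to go: {4,5,6} 2
  4 to go: {2,4,5,6} 2  {3,4,5,6} 2
  5 to go: {1,2,4,5,6} 2  {2,3,4,5,6} 4
  if 0:o drops first: 6 orders
  if 3:a drops first: 2 orders
heap linearizations: 8

8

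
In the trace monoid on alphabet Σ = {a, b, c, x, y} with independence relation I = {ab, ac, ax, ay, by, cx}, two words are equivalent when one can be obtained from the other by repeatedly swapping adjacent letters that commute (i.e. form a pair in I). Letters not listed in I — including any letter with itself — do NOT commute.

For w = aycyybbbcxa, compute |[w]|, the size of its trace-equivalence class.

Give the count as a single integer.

1100

#0=a has no predecessor
#1=y has no predecessor
#2=c depends on [1:y]
#3=y depends on [2:c]
#4=y depends on [3:y]
#5=b depends on [2:c]
#6=b depends on [5:b]
#7=b depends on [6:b]
#8=c depends on [4:y, 7:b]
#9=x depends on [4:y, 7:b]
#10=a depends on [0:a]
sources: [0:a, 1:y]
N(rest) = Σ N(rest − s) over sources s of rest; N(one piece) = 1:
  size 1 → [8]=1  [9]=1  [10]=1
  size 2 → [0,10]=1  [8,9]=2  [8,10]=2  [9,10]=2
  size 3 → [0,8,10]=3  [0,9,10]=3  [4,8,9]=2  [7,8,9]=2  [8,9,10]=6
  size 4 → [0,8,9,10]=12  [3,4,8,9]=2  [4,7,8,9]=4  [4,8,9,10]=8  [6,7,8,9]=2  [7,8,9,10]=8
  size 5 → [0,4,8,9,10]=20  [0,7,8,9,10]=20  [3,4,7,8,9]=6  [3,4,8,9,10]=10  [4,6,7,8,9]=6  [4,7,8,9,10]=20  [5,6,7,8,9]=2  [6,7,8,9,10]=10
  size 6 → [0,3,4,8,9,10]=30  [0,4,7,8,9,10]=60  [0,6,7,8,9,10]=30  [3,4,6,7,8,9]=12  [3,4,7,8,9,10]=36  [4,5,6,7,8,9]=8  [4,6,7,8,9,10]=36  [5,6,7,8,9,10]=12
  size 7 → [0,3,4,7,8,9,10]=126  [0,4,6,7,8,9,10]=126  [0,5,6,7,8,9,10]=42  [3,4,5,6,7,8,9]=20  [3,4,6,7,8,9,10]=84  [4,5,6,7,8,9,10]=56
  size 8 → [0,3,4,6,7,8,9,10]=336  [0,4,5,6,7,8,9,10]=224  [2,3,4,5,6,7,8,9]=20  [3,4,5,6,7,8,9,10]=160
  size 9 → [0,3,4,5,6,7,8,9,10]=720  [1,2,3,4,5,6,7,8,9]=20  [2,3,4,5,6,7,8,9,10]=180
  first=0(a) contributes 200
  first=1(y) contributes 900
|[w]| = 1100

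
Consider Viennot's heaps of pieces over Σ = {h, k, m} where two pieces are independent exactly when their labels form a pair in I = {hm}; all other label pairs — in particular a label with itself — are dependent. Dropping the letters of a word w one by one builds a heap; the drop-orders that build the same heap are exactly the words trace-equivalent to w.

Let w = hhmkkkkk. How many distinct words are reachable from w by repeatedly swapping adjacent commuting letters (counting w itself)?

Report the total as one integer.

0(h) covers ∅
1(h) covers 0:h
2(m) covers ∅
3(k) covers 1:h, 2:m
4(k) covers 3:k
5(k) covers 4:k
6(k) covers 5:k
7(k) covers 6:k
floor of heap: 0:h, 2:m
completions by unplaced set U, small U first (add the entries for U minus each lowest piece of U):
  |U|=1: {7}:1
  |U|=2: {6,7}:1
  |U|=3: {5,6,7}:1
  |U|=4: {4,5,6,7}:1
  |U|=5: {3,4,5,6,7}:1
  |U|=6: {1,3,4,5,6,7}:1  {2,3,4,5,6,7}:1
  start at 0(h): 2
  start at 2(m): 1
sum over floor = 3

3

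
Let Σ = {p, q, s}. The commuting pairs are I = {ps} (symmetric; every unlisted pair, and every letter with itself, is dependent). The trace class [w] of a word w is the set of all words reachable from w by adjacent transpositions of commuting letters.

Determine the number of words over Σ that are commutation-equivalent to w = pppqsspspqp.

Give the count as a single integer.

drop 0:p onto floor
drop 1:p onto {0:p}
drop 2:p onto {1:p}
drop 3:q onto {2:p}
drop 4:s onto {3:q}
drop 5:s onto {4:s}
drop 6:p onto {3:q}
drop 7:s onto {5:s}
drop 8:p onto {6:p}
drop 9:q onto {7:s, 8:p}
drop 10:p onto {9:q}
ground layer = {0:p}
drop-orders for the pieces not yet dropped (sum over which currently-grounded one goes next):
  1 to go: {10} 1
  2 to go: {9,10} 1
  3 to go: {7,9,10} 1  {8,9,10} 1
  4 to go: {5,7,9,10} 1  {6,8,9,10} 1  {7,8,9,10} 2
  5 to go: {4,5,7,9,10} 1  {5,7,8,9,10} 3  {6,7,8,9,10} 3
  6 to go: {4,5,7,8,9,10} 4  {5,6,7,8,9,10} 6
  7 to go: {4,5,6,7,8,9,10} 10
  8 to go: {3,4,5,6,7,8,9,10} 10
  9 to go: {2,3,4,5,6,7,8,9,10} 10
  if 0:p drops first: 10 orders

10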